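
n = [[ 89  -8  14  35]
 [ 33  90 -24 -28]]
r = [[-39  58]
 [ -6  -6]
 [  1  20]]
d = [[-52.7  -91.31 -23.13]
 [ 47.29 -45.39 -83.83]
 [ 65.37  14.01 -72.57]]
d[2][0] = 65.37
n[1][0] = 33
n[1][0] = 33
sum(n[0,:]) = 130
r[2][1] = 20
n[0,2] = 14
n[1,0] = 33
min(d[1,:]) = -83.83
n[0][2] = 14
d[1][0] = 47.29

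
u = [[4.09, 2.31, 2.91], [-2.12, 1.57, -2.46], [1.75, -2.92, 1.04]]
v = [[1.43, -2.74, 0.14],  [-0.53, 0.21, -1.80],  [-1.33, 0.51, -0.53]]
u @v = [[0.75,-9.24,-5.13], [-0.59,4.88,-1.82], [2.67,-4.88,4.95]]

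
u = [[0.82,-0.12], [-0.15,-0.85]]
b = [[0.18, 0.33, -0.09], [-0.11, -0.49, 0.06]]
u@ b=[[0.16, 0.33, -0.08], [0.07, 0.37, -0.04]]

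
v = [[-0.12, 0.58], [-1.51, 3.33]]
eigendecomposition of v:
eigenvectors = [[-0.90, -0.18], [-0.43, -0.98]]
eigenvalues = [0.16, 3.05]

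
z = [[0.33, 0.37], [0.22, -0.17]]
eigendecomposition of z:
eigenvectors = [[0.94, -0.51],[0.33, 0.86]]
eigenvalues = [0.46, -0.3]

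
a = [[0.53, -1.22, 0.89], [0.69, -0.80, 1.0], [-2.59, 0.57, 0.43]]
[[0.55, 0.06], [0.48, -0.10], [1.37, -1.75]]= a @[[-0.46, 0.47], [-0.18, -0.38], [0.65, -0.73]]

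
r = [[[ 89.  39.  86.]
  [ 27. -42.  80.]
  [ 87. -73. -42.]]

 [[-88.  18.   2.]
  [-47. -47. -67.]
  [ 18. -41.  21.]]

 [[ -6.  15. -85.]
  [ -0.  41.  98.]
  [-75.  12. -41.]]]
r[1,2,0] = 18.0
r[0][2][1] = -73.0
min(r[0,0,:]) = 39.0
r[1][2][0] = 18.0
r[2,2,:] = [-75.0, 12.0, -41.0]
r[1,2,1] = -41.0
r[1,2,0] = 18.0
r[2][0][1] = 15.0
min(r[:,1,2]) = -67.0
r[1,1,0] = -47.0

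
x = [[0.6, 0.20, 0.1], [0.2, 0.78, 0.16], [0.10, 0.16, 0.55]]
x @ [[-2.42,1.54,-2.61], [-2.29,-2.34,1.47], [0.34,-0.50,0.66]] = [[-1.88,0.41,-1.21], [-2.22,-1.6,0.73], [-0.42,-0.5,0.34]]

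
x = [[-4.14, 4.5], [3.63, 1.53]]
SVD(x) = [[-0.95, 0.31],[0.31, 0.95]] @ diag([6.3315417504537015, 3.5803601861072125]) @ [[0.80, -0.60], [0.60, 0.80]]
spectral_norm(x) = 6.33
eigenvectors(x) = [[-0.91, -0.50], [0.42, -0.87]]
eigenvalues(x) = [-6.24, 3.63]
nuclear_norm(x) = 9.91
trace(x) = -2.61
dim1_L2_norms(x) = [6.11, 3.94]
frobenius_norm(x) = 7.27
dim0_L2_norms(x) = [5.51, 4.75]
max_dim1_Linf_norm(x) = 4.5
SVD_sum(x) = [[-4.81, 3.6], [1.60, -1.19]] + [[0.67,0.9], [2.03,2.72]]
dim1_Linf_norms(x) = [4.5, 3.63]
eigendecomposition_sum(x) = [[-4.91, 2.84], [2.29, -1.33]] + [[0.77, 1.66], [1.34, 2.86]]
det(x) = -22.67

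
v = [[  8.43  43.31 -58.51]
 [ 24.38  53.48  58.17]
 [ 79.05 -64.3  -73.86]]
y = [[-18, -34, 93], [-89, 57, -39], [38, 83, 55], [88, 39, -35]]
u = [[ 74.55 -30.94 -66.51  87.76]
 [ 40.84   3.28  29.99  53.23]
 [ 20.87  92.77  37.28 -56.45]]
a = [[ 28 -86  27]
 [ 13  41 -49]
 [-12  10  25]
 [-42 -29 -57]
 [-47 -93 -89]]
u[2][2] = 37.28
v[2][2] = -73.86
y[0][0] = -18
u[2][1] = 92.77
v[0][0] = 8.43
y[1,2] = -39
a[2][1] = 10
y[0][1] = -34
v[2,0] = 79.05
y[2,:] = [38, 83, 55]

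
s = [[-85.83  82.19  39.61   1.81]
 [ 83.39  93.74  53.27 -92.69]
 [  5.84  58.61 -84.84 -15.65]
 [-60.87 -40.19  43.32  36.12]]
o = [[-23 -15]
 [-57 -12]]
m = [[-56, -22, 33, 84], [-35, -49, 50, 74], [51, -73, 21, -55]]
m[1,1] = -49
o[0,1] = -15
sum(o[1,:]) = -69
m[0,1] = -22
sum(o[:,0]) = -80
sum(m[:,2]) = 104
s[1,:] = [83.39, 93.74, 53.27, -92.69]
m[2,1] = -73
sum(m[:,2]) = 104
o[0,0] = -23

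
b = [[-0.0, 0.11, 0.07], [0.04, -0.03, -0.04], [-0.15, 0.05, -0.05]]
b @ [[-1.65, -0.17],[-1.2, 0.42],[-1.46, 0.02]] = [[-0.23, 0.05], [0.03, -0.02], [0.26, 0.05]]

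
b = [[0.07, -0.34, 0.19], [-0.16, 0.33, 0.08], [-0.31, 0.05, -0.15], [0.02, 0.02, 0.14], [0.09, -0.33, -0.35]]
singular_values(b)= [0.64, 0.45, 0.25]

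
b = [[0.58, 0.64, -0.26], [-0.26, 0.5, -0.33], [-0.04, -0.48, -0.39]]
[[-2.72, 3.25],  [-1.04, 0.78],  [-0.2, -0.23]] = b @ [[-1.97, 2.80], [-1.45, 1.78], [2.51, -1.88]]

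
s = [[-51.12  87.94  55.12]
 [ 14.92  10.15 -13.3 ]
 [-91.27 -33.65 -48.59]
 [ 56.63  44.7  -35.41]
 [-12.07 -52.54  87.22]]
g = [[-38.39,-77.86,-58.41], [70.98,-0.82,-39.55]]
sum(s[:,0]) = -82.91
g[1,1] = -0.82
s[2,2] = -48.59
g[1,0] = 70.98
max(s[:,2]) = 87.22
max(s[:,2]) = 87.22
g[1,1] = -0.82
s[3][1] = 44.7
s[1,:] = [14.92, 10.15, -13.3]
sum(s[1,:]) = 11.77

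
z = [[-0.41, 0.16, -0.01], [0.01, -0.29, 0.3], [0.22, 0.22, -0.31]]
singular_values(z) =[0.58, 0.47, 0.0]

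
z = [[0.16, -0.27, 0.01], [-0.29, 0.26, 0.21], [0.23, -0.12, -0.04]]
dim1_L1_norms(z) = [0.44, 0.76, 0.39]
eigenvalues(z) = [0.41, -0.15, 0.12]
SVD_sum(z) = [[0.2, -0.19, -0.08], [-0.3, 0.29, 0.13], [0.17, -0.17, -0.07]] + [[-0.03,-0.07,0.1], [-0.02,-0.04,0.06], [0.0,0.01,-0.01]] + [[-0.01, -0.01, -0.01], [0.03, 0.02, 0.02], [0.06, 0.04, 0.04]]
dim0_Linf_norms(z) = [0.29, 0.27, 0.21]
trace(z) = 0.38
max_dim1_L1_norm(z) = 0.76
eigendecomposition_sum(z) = [[0.24,-0.31,-0.14], [-0.21,0.28,0.13], [0.18,-0.24,-0.11]] + [[-0.07, -0.03, 0.06], [-0.08, -0.03, 0.07], [0.06, 0.02, -0.05]] + [[-0.0, 0.07, 0.09], [-0.00, 0.01, 0.02], [-0.01, 0.09, 0.12]]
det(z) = -0.01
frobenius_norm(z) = 0.60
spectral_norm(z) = 0.58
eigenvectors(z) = [[-0.65, 0.58, 0.62],[0.58, 0.65, 0.11],[-0.49, -0.49, 0.78]]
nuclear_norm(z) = 0.82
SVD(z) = [[-0.50, 0.85, 0.17], [0.75, 0.52, -0.40], [-0.43, -0.07, -0.9]] @ diag([0.5765618254205801, 0.15134152402715087, 0.08928720273828596]) @ [[-0.69, 0.66, 0.30],  [-0.2, -0.57, 0.80],  [-0.70, -0.49, -0.53]]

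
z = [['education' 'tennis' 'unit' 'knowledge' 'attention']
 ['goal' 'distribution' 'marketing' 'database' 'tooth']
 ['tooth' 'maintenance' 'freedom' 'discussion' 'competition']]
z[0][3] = 'knowledge'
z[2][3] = 'discussion'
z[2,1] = 'maintenance'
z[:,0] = ['education', 'goal', 'tooth']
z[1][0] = 'goal'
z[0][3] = 'knowledge'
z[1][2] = 'marketing'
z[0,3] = 'knowledge'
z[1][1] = 'distribution'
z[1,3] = 'database'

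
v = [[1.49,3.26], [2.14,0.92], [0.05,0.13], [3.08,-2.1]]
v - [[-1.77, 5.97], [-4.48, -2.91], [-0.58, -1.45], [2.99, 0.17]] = [[3.26, -2.71], [6.62, 3.83], [0.63, 1.58], [0.09, -2.27]]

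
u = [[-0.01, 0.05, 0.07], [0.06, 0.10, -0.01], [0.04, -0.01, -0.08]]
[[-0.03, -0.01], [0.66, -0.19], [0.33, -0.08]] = u @ [[1.09, 0.25], [5.54, -1.95], [-4.27, 1.34]]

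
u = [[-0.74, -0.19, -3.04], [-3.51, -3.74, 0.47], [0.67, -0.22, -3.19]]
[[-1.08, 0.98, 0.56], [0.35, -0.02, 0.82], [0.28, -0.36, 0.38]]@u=[[-2.27, -3.58, 1.96],[0.36, -0.17, -3.69],[1.31, 1.21, -2.23]]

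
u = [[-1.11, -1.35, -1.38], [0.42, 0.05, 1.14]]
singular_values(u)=[2.44, 0.7]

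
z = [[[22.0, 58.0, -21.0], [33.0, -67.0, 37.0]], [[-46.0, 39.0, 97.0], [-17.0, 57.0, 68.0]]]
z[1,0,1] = 39.0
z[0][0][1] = 58.0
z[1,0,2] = 97.0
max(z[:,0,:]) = 97.0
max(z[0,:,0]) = 33.0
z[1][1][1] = 57.0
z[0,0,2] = -21.0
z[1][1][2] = 68.0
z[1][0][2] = 97.0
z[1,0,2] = 97.0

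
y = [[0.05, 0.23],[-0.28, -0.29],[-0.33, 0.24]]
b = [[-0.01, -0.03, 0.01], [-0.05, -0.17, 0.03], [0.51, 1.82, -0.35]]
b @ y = [[0.00, 0.01], [0.04, 0.04], [-0.37, -0.49]]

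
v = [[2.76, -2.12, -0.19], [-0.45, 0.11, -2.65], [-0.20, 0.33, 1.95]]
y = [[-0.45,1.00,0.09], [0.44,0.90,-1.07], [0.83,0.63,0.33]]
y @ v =[[-1.71, 1.09, -2.39], [1.02, -1.19, -4.56], [1.94, -1.58, -1.18]]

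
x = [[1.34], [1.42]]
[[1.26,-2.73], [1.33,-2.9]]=x @ [[0.94, -2.04]]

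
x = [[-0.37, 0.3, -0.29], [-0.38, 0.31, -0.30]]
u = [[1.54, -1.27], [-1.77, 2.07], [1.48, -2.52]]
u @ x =[[-0.09, 0.07, -0.07],[-0.13, 0.11, -0.11],[0.41, -0.34, 0.33]]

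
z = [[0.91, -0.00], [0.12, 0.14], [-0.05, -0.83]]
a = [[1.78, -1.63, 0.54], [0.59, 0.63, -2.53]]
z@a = [[1.62, -1.48, 0.49], [0.3, -0.11, -0.29], [-0.58, -0.44, 2.07]]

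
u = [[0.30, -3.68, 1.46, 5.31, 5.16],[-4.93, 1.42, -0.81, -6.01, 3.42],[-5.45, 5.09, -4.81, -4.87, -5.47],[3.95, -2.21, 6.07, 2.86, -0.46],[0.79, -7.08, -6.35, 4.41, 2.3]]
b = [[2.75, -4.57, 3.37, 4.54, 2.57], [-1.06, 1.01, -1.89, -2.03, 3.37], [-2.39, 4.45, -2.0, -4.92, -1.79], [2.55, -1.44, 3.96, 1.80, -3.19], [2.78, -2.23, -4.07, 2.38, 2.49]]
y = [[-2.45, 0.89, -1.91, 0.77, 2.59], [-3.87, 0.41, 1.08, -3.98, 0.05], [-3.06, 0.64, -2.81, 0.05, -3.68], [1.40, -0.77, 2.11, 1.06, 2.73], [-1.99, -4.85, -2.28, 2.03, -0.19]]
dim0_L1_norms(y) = [12.77, 7.56, 10.19, 7.89, 9.24]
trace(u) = 2.07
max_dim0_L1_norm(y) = 12.77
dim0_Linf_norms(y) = [3.87, 4.85, 2.81, 3.98, 3.68]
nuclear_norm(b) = 25.06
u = y + b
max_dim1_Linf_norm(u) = 7.08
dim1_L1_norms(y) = [8.61, 9.39, 10.24, 8.07, 11.34]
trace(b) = 6.05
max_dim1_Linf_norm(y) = 4.85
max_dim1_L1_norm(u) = 25.69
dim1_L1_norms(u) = [15.91, 16.59, 25.69, 15.55, 20.93]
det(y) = -681.20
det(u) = -6622.31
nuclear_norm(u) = 39.49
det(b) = 10.39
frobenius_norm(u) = 21.43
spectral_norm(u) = 16.62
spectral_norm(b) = 12.18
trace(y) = -3.98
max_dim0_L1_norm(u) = 23.46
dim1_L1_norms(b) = [17.8, 9.36, 15.55, 12.94, 13.95]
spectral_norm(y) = 7.47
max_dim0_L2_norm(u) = 10.75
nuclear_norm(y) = 23.13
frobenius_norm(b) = 14.96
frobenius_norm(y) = 11.56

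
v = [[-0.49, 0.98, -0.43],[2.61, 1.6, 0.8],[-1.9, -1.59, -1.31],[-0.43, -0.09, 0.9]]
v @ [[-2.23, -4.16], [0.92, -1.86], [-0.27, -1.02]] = [[2.11, 0.65],[-4.56, -14.65],[3.13, 12.20],[0.63, 1.04]]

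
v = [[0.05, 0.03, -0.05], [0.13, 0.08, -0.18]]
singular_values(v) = [0.25, 0.01]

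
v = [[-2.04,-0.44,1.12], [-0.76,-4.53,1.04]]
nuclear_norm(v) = 6.93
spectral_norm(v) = 4.84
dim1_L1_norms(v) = [3.6, 6.33]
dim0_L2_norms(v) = [2.18, 4.55, 1.53]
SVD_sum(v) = [[-0.32, -1.15, 0.33], [-1.21, -4.34, 1.25]] + [[-1.72, 0.71, 0.79], [0.45, -0.19, -0.21]]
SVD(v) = [[0.26, 0.97], [0.97, -0.26]] @ diag([4.839887278342147, 2.0893039828952253]) @ [[-0.26,-0.93,0.27], [-0.85,0.35,0.39]]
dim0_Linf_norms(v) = [2.04, 4.53, 1.12]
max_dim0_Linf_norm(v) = 4.53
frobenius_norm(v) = 5.27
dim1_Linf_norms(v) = [2.04, 4.53]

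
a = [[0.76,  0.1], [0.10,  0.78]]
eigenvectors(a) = [[-0.74, -0.67], [0.67, -0.74]]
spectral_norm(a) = 0.87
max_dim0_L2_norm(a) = 0.79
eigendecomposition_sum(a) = [[0.37,  -0.33], [-0.33,  0.3]] + [[0.39, 0.43], [0.43, 0.48]]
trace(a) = 1.54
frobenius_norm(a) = 1.10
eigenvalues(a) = [0.67, 0.87]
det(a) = 0.58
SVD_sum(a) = [[0.39, 0.43], [0.43, 0.48]] + [[0.37, -0.33], [-0.33, 0.3]]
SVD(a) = [[-0.67,-0.74], [-0.74,0.67]] @ diag([0.8704987562112089, 0.6695012437887912]) @ [[-0.67, -0.74], [-0.74, 0.67]]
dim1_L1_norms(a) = [0.86, 0.88]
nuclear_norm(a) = 1.54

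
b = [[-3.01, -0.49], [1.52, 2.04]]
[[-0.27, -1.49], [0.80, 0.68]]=b@ [[0.03,0.5], [0.37,-0.04]]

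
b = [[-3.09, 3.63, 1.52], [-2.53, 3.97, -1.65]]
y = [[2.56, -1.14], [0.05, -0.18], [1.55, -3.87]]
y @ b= [[-5.03, 4.77, 5.77], [0.3, -0.53, 0.37], [5.0, -9.74, 8.74]]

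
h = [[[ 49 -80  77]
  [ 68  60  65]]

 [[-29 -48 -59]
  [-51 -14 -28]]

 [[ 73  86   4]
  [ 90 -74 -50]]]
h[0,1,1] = 60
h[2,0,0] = 73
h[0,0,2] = 77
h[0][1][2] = 65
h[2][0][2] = 4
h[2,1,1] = -74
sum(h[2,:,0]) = 163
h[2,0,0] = 73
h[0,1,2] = 65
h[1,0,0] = -29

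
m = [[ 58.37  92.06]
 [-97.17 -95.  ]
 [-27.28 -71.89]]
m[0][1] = 92.06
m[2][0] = -27.28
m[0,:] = [58.37, 92.06]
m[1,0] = -97.17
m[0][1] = 92.06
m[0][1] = 92.06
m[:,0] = [58.37, -97.17, -27.28]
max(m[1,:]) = -95.0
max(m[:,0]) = 58.37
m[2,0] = -27.28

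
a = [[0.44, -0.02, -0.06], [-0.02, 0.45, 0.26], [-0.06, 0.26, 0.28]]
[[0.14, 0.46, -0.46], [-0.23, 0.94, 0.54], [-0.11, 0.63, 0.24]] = a@ [[0.32, 1.26, -1.09], [-0.66, 1.5, 1.69], [0.28, 1.11, -0.95]]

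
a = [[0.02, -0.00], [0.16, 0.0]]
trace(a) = 0.02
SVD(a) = [[-0.12, -0.99],[-0.99, 0.12]] @ diag([0.161245154965971, 0.0]) @ [[-1.0, -0.00], [0.00, 1.00]]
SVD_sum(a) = [[0.02, 0.00],[0.16, 0.0]] + [[0.0, -0.0], [0.00, 0.00]]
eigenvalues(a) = [0.0, 0.02]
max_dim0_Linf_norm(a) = 0.16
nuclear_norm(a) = 0.16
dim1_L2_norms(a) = [0.02, 0.16]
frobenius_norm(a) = 0.16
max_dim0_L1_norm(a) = 0.18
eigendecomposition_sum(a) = [[0.00, 0.0], [-0.00, 0.0]] + [[0.02, 0.00], [0.16, 0.00]]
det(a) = 0.00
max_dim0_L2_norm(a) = 0.16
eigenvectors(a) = [[0.0, 0.12], [1.00, 0.99]]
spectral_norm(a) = 0.16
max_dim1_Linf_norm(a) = 0.16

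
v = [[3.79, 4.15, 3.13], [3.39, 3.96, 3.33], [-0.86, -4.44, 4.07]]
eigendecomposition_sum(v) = [[(0.16+0j),-0.16+0.00j,0.01+0.00j],[-0.09-0.00j,(0.09-0j),-0.01+0.00j],[(-0.07-0j),(0.07-0j),-0.00+0.00j]] + [[(1.82-0.64j), 2.16+0.90j, 1.56-2.76j], [1.74-0.45j, (1.94+1.01j), (1.67-2.44j)], [(-0.4+2.33j), (-2.25+1.78j), (2.04+3.32j)]] + [[1.82+0.64j, 2.16-0.90j, 1.56+2.76j], [1.74+0.45j, 1.94-1.01j, 1.67+2.44j], [(-0.4-2.33j), (-2.25-1.78j), 2.04-3.32j]]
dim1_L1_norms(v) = [11.07, 10.68, 9.37]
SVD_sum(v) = [[3.61,  4.66,  2.42], [3.44,  4.45,  2.31], [-1.24,  -1.60,  -0.83]] + [[0.06, -0.44, 0.76], [0.07, -0.56, 0.97], [0.37, -2.84, 4.90]] + [[0.12,-0.07,-0.05], [-0.13,0.07,0.05], [0.01,-0.00,-0.00]]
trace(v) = 11.82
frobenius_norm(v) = 10.80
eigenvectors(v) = [[(0.83+0j),  -0.26-0.48j,  (-0.26+0.48j)], [-0.45+0.00j,  -0.21-0.46j,  (-0.21+0.46j)], [-0.34+0.00j,  0.67+0.00j,  0.67-0.00j]]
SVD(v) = [[-0.7,0.15,-0.70], [-0.67,0.19,0.72], [0.24,0.97,-0.03]] @ diag([9.075093308638996, 5.853187988689845, 0.21696038475411952]) @ [[-0.57,-0.73,-0.38],[0.07,-0.50,0.86],[-0.82,0.46,0.33]]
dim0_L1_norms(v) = [8.04, 12.55, 10.53]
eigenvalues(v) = [(0.24+0j), (5.79+3.69j), (5.79-3.69j)]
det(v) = 11.52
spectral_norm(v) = 9.08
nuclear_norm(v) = 15.15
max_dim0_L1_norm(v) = 12.55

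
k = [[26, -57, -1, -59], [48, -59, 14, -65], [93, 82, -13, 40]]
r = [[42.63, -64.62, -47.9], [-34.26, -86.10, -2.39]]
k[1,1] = -59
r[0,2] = -47.9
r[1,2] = -2.39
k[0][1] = -57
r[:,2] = [-47.9, -2.39]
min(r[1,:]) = -86.1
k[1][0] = 48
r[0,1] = -64.62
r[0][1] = -64.62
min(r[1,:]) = -86.1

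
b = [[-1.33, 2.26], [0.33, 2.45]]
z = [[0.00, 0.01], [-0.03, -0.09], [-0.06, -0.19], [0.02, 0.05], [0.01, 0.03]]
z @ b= [[0.00, 0.02], [0.01, -0.29], [0.02, -0.6], [-0.01, 0.17], [-0.00, 0.1]]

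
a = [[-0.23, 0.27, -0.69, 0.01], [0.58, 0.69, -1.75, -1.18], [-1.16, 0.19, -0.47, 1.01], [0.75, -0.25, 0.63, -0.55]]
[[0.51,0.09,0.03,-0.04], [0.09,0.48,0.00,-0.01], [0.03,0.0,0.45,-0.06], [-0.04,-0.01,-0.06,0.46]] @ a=[[-0.13, 0.22, -0.55, -0.05], [0.25, 0.36, -0.91, -0.56], [-0.57, 0.11, -0.27, 0.49], [0.42, -0.14, 0.36, -0.3]]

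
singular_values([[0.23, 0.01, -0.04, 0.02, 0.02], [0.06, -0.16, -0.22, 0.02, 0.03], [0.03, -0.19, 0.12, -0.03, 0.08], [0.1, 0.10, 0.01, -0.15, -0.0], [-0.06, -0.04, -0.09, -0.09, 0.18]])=[0.32, 0.28, 0.23, 0.22, 0.09]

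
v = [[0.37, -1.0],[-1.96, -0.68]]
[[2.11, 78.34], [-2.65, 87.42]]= v @ [[1.85, -15.44], [-1.43, -84.05]]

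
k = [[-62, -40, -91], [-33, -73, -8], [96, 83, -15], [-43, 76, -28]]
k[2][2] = -15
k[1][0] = -33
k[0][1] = -40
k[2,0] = 96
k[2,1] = 83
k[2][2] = -15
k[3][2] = -28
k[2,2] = -15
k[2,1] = 83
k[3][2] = -28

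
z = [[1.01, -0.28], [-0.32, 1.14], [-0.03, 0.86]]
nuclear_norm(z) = 2.45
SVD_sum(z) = [[0.32, -0.63], [-0.52, 1.04], [-0.35, 0.7]] + [[0.69, 0.35], [0.20, 0.10], [0.32, 0.16]]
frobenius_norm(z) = 1.80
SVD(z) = [[0.45,0.88], [-0.74,0.26], [-0.5,0.41]] @ diag([1.567642868662838, 0.8851530016503065]) @ [[0.45,-0.89], [0.89,0.45]]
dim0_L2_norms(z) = [1.06, 1.46]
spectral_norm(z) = 1.57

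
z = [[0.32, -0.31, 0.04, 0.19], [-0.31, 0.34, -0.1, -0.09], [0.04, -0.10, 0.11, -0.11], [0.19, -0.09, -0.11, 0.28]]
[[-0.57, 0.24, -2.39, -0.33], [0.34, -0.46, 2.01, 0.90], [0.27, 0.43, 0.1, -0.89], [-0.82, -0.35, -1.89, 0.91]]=z @ [[-4.63, 0.7, -3.24, -1.36], [-3.08, 0.64, 1.34, 2.57], [0.90, 4.41, -1.34, -0.44], [-0.44, 0.21, -4.63, 4.84]]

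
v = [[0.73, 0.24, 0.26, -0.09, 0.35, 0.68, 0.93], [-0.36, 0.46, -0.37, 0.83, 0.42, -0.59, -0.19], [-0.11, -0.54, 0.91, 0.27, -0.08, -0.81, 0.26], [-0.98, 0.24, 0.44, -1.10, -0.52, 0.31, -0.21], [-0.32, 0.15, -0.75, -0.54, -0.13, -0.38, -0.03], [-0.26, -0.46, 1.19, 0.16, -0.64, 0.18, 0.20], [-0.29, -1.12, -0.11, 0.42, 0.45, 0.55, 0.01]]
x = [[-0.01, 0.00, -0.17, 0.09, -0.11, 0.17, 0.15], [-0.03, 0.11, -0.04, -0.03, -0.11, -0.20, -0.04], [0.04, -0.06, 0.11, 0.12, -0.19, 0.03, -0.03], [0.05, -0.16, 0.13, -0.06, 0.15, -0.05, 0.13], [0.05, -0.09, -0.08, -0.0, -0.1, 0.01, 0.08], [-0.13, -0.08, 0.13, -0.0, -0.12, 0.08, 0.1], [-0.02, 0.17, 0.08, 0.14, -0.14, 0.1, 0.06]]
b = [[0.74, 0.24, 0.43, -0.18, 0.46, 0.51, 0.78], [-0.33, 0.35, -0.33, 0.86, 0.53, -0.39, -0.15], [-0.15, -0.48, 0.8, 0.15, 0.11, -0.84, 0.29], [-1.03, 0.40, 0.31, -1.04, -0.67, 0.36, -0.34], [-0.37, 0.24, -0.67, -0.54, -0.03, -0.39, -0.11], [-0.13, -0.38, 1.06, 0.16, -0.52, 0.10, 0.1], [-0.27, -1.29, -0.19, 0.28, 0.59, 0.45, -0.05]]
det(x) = -0.00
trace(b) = 0.87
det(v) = 1.50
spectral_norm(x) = 0.45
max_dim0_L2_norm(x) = 0.36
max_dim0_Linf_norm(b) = 1.29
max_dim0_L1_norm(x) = 0.92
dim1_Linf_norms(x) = [0.17, 0.2, 0.19, 0.16, 0.1, 0.13, 0.17]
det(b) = 0.57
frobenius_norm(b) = 3.65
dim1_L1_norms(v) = [3.28, 3.22, 2.98, 3.8, 2.3, 3.09, 2.95]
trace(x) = 0.19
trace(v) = 1.06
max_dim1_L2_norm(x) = 0.32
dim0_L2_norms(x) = [0.16, 0.29, 0.3, 0.22, 0.36, 0.3, 0.25]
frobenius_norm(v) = 3.74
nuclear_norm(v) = 8.83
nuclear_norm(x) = 1.68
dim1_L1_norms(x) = [0.7, 0.56, 0.58, 0.73, 0.41, 0.64, 0.71]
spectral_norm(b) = 2.09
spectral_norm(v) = 2.10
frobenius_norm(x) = 0.72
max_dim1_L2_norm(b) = 1.76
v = b + x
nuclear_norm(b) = 8.55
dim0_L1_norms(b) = [3.02, 3.38, 3.79, 3.21, 2.91, 3.04, 1.82]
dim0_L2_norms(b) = [1.4, 1.56, 1.62, 1.51, 1.25, 1.27, 0.92]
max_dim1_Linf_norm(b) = 1.29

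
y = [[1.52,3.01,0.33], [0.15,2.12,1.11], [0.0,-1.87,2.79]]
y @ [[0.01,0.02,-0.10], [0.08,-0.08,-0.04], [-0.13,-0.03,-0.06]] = [[0.21, -0.22, -0.29], [0.03, -0.2, -0.17], [-0.51, 0.07, -0.09]]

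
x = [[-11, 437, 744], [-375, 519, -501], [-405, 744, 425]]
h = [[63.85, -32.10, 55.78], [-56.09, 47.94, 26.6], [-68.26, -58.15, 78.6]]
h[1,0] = -56.09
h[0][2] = 55.78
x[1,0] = -375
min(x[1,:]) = -501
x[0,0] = -11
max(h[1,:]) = 47.94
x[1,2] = -501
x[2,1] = 744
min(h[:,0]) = -68.26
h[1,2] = 26.6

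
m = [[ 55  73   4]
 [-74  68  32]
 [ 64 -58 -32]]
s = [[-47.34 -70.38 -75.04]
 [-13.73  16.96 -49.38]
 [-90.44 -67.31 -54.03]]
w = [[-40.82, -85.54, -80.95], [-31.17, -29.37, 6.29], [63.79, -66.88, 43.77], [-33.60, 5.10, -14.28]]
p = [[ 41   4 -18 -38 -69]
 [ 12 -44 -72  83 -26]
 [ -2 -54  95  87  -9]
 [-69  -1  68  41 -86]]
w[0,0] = -40.82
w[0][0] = -40.82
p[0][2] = -18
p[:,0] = [41, 12, -2, -69]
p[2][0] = -2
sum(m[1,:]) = 26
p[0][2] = -18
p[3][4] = -86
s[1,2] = -49.38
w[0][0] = -40.82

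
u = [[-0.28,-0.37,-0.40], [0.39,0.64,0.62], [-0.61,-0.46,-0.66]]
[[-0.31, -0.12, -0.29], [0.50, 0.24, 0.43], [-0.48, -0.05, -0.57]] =u@ [[0.04, -0.23, 0.89], [0.26, 0.72, 0.26], [0.51, -0.21, -0.14]]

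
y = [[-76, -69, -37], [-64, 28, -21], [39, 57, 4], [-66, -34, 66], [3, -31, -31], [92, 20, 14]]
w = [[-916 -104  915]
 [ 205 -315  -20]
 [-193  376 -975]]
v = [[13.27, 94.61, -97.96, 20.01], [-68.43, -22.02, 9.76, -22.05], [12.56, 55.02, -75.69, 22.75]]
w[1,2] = -20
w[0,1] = -104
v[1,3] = -22.05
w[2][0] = -193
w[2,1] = 376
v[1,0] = -68.43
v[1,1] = -22.02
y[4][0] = 3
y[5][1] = 20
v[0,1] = 94.61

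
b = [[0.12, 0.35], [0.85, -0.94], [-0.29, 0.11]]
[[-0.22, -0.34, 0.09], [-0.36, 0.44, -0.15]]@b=[[-0.34, 0.25], [0.37, -0.56]]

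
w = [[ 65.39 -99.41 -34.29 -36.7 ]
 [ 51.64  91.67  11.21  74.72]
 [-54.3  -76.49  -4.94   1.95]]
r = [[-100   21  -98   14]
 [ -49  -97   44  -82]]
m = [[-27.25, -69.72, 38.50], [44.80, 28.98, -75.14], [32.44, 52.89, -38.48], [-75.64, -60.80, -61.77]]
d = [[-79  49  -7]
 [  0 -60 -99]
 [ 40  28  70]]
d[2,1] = 28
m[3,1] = -60.8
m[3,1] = -60.8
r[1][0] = -49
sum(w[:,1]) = -84.22999999999999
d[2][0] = 40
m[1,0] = 44.8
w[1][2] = 11.21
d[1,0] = 0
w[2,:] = [-54.3, -76.49, -4.94, 1.95]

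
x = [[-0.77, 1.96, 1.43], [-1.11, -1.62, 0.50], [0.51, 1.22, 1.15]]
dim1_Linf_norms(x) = [1.96, 1.62, 1.22]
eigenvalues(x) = [(-1.31+1.12j), (-1.31-1.12j), (1.39+0j)]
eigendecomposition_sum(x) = [[-0.39+0.85j, 0.80+0.59j, 0.29-0.48j], [-0.55-0.65j, (-0.79+0.44j), (0.29+0.42j)], [(0.24+0.25j), 0.32-0.19j, (-0.13-0.17j)]] + [[-0.39-0.85j, (0.8-0.59j), (0.29+0.48j)], [(-0.55+0.65j), (-0.79-0.44j), (0.29-0.42j)], [(0.24-0.25j), (0.32+0.19j), -0.13+0.17j]] + [[0.02-0.00j, 0.36-0.00j, 0.86+0.00j], [-0.00+0.00j, (-0.03+0j), (-0.08-0j)], [(0.03-0j), 0.59-0.00j, (1.41+0j)]]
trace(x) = -1.24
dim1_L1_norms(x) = [4.16, 3.23, 2.88]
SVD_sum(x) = [[0.09, 2.09, 1.13], [-0.05, -1.08, -0.58], [0.06, 1.44, 0.78]] + [[-0.64, -0.25, 0.52], [-1.19, -0.47, 0.96], [0.03, 0.01, -0.03]] + [[-0.22, 0.12, -0.21], [0.13, -0.07, 0.13], [0.41, -0.23, 0.40]]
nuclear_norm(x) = 5.68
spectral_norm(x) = 3.13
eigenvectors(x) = [[(-0.71+0j), (-0.71-0j), 0.52+0.00j], [0.27-0.59j, 0.27+0.59j, -0.05+0.00j], [-0.10+0.25j, (-0.1-0.25j), (0.85+0j)]]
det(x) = 4.15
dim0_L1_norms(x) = [2.39, 4.8, 3.08]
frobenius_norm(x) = 3.70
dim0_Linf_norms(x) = [1.11, 1.96, 1.43]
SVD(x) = [[0.76, 0.47, -0.45], [-0.39, 0.88, 0.27], [0.52, -0.03, 0.85]] @ diag([3.134622390281301, 1.8164806674886216, 0.7289996261914209]) @ [[0.04, 0.88, 0.47], [-0.75, -0.29, 0.60], [0.66, -0.38, 0.64]]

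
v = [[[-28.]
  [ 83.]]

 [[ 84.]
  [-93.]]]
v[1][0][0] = 84.0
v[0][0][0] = -28.0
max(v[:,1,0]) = 83.0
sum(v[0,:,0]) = 55.0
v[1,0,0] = 84.0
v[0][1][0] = 83.0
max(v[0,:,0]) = 83.0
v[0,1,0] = 83.0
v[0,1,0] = 83.0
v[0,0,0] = -28.0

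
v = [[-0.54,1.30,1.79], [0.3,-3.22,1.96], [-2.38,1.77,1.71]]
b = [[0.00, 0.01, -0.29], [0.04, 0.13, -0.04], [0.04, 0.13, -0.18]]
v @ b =[[0.12, 0.40, -0.22], [-0.05, -0.16, -0.31], [0.14, 0.43, 0.31]]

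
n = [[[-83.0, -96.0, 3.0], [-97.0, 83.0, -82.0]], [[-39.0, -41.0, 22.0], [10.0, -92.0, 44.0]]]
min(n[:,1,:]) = -97.0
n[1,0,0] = -39.0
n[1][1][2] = 44.0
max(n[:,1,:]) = 83.0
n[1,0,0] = -39.0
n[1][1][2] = 44.0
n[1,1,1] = -92.0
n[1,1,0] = 10.0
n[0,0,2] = 3.0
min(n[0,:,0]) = -97.0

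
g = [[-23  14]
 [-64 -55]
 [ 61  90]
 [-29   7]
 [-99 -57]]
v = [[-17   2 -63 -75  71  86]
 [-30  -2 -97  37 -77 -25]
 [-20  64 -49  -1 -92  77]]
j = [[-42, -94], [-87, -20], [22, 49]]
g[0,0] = -23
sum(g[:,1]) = -1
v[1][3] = 37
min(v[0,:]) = -75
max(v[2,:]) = 77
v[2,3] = -1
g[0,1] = 14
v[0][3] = -75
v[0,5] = 86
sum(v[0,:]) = 4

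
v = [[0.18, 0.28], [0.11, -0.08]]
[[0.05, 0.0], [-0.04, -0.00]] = v @[[-0.18, -0.02], [0.28, 0.02]]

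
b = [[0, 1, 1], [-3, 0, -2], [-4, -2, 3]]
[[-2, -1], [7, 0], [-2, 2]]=b@ [[-1, 0], [0, -1], [-2, 0]]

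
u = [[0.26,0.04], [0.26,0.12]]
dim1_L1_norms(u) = [0.3, 0.38]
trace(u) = 0.38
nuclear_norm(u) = 0.44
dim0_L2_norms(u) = [0.37, 0.13]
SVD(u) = [[-0.68, -0.74], [-0.74, 0.68]] @ diag([0.38507443757347, 0.054015530428533014]) @ [[-0.95,-0.3], [-0.30,0.95]]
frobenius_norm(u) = 0.39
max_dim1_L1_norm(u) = 0.38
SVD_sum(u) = [[0.25, 0.08], [0.27, 0.09]] + [[0.01, -0.04], [-0.01, 0.03]]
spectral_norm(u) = 0.39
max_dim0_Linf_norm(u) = 0.26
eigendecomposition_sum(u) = [[0.25, 0.05], [0.33, 0.07]] + [[0.01, -0.01], [-0.07, 0.05]]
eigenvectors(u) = [[0.6, -0.2], [0.8, 0.98]]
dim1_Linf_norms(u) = [0.26, 0.26]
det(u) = 0.02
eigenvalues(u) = [0.31, 0.07]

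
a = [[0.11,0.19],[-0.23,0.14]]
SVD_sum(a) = [[-0.01, 0.01],[-0.22, 0.15]] + [[0.12, 0.18],[-0.01, -0.01]]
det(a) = 0.06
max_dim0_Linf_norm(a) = 0.23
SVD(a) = [[0.05, 1.00],[1.00, -0.05]] @ diag([0.26938698819699874, 0.21938698819699876]) @ [[-0.83, 0.56], [0.56, 0.83]]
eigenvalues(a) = [(0.12+0.21j), (0.12-0.21j)]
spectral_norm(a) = 0.27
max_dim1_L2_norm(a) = 0.27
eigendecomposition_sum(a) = [[0.05+0.11j, (0.1-0.06j)], [-0.12+0.07j, (0.07+0.1j)]] + [[0.05-0.11j, 0.10+0.06j],[-0.12-0.07j, (0.07-0.1j)]]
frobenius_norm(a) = 0.35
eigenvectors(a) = [[-0.05+0.67j, (-0.05-0.67j)], [-0.74+0.00j, (-0.74-0j)]]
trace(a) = 0.25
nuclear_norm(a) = 0.49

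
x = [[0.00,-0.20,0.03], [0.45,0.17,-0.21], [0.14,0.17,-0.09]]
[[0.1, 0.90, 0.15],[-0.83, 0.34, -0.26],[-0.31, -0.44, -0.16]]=x @ [[-1.80,3.23,-0.94], [-0.54,-4.23,-1.00], [-0.33,1.87,-1.58]]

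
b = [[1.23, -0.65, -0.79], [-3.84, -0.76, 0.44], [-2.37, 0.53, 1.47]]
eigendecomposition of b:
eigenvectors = [[0.45,  -0.22,  0.25], [-0.51,  -0.97,  -0.58], [-0.74,  -0.00,  0.77]]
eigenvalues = [3.27, -1.63, 0.3]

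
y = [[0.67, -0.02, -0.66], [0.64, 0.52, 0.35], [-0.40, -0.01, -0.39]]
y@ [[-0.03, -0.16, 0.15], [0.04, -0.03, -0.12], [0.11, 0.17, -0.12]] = [[-0.09,-0.22,0.18], [0.04,-0.06,-0.01], [-0.03,-0.0,-0.01]]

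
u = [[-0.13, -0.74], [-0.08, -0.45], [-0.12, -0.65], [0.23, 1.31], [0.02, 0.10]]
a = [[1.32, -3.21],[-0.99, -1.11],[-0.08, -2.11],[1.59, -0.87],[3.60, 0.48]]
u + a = [[1.19, -3.95], [-1.07, -1.56], [-0.2, -2.76], [1.82, 0.44], [3.62, 0.58]]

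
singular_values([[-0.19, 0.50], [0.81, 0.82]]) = [1.18, 0.48]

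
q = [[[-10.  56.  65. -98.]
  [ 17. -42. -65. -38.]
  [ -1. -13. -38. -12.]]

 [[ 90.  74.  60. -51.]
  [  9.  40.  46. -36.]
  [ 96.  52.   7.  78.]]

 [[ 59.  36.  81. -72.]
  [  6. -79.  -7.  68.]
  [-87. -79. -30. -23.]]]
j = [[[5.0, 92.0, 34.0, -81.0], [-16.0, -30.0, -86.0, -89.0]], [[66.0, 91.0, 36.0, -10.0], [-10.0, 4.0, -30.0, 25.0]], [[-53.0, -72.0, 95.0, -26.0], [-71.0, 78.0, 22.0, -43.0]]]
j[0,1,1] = -30.0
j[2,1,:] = [-71.0, 78.0, 22.0, -43.0]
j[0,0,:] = [5.0, 92.0, 34.0, -81.0]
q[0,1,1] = -42.0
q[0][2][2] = -38.0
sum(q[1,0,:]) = 173.0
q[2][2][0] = -87.0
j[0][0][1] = 92.0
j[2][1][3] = -43.0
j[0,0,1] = 92.0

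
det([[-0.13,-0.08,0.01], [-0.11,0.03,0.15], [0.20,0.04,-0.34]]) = 0.003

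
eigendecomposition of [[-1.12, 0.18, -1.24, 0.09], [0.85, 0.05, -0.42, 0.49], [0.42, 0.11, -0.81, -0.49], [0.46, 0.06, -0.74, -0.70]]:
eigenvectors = [[-0.69+0.00j,  (-0.69-0j),  0.01+0.09j,  0.01-0.09j], [0.38+0.13j,  0.38-0.13j,  0.97+0.00j,  0.97-0.00j], [-0.04+0.40j,  -0.04-0.40j,  (0.14-0.07j),  (0.14+0.07j)], [-0.03+0.46j,  -0.03-0.46j,  -0.02+0.14j,  (-0.02-0.14j)]]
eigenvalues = [(-1.28+0.62j), (-1.28-0.62j), (-0.01+0.17j), (-0.01-0.17j)]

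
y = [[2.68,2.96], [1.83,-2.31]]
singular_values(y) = [4.05, 2.86]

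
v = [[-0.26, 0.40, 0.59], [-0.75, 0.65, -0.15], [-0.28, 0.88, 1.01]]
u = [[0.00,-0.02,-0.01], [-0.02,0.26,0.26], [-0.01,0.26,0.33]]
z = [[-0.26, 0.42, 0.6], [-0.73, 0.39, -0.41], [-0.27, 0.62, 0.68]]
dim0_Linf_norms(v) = [0.75, 0.88, 1.01]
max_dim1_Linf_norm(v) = 1.01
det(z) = -0.09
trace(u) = 0.59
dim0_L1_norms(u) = [0.03, 0.54, 0.6]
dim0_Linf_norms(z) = [0.73, 0.62, 0.68]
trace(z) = 0.81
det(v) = -0.17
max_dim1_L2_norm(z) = 0.96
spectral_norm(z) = 1.25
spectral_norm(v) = 1.66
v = u + z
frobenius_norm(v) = 1.86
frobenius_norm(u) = 0.56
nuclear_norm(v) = 2.61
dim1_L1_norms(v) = [1.25, 1.55, 2.17]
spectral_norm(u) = 0.56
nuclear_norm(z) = 2.23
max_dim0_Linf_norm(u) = 0.33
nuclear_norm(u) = 0.60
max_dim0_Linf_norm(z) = 0.73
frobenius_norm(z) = 1.54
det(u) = -0.00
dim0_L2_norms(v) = [0.84, 1.16, 1.18]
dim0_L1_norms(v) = [1.29, 1.93, 1.75]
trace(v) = 1.40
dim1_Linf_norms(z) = [0.6, 0.73, 0.68]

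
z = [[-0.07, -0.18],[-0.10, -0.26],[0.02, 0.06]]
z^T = [[-0.07, -0.1, 0.02], [-0.18, -0.26, 0.06]]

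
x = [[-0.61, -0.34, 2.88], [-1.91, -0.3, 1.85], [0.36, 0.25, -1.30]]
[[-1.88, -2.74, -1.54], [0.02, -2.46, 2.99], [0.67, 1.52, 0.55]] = x @ [[-0.74, 0.32, -2.67], [-1.20, 2.66, 0.85], [-0.95, -0.57, -1.0]]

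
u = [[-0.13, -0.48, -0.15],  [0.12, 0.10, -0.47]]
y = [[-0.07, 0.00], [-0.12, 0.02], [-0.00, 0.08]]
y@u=[[0.01, 0.03, 0.01],[0.02, 0.06, 0.01],[0.01, 0.01, -0.04]]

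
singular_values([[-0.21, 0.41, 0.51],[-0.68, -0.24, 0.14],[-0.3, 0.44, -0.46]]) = [0.8, 0.7, 0.62]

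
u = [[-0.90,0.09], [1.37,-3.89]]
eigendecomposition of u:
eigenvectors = [[0.91, -0.03], [0.41, 1.0]]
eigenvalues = [-0.86, -3.93]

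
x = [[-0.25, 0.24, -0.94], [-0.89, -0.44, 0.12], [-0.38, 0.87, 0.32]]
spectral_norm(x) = 1.00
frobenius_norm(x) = 1.73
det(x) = 1.00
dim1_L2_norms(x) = [1.0, 1.0, 1.0]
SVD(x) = [[-0.02, -0.9, 0.43],[-0.61, -0.33, -0.72],[0.79, -0.28, -0.54]] @ diag([1.0041700575819437, 1.0030534698700113, 0.9965070155486148]) @ [[0.24, 0.95, 0.20], [0.62, -0.31, 0.72], [0.74, -0.05, -0.67]]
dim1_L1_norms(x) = [1.43, 1.45, 1.57]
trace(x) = -0.37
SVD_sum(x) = [[-0.01, -0.02, -0.0], [-0.15, -0.58, -0.12], [0.19, 0.76, 0.16]] + [[-0.56, 0.28, -0.65],[-0.2, 0.10, -0.24],[-0.17, 0.09, -0.2]] + [[0.32, -0.02, -0.29],[-0.54, 0.04, 0.48],[-0.40, 0.03, 0.36]]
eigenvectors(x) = [[-0.51+0.00j, 0.15-0.59j, (0.15+0.59j)], [0.38+0.00j, 0.65+0.00j, (0.65-0j)], [0.77+0.00j, -0.23-0.39j, -0.23+0.39j]]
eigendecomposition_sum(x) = [[(0.26+0j), (-0.19+0j), (-0.39+0j)], [(-0.19-0j), 0.14-0.00j, 0.29-0.00j], [-0.39-0.00j, (0.29-0j), 0.60-0.00j]] + [[(-0.25+0.27j), (0.22+0.34j), (-0.27+0.01j)], [(-0.35-0.19j), -0.29+0.31j, (-0.09-0.28j)], [0.01+0.27j, 0.29+0.07j, (-0.14+0.15j)]] + [[-0.25-0.27j, 0.22-0.34j, -0.27-0.01j], [-0.35+0.19j, -0.29-0.31j, (-0.09+0.28j)], [(0.01-0.27j), 0.29-0.07j, (-0.14-0.15j)]]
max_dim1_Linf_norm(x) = 0.94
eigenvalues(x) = [(1+0j), (-0.68+0.73j), (-0.68-0.73j)]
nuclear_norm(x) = 3.00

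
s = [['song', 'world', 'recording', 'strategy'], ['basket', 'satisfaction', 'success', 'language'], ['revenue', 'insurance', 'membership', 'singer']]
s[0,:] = ['song', 'world', 'recording', 'strategy']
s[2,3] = 'singer'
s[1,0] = 'basket'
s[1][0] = 'basket'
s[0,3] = 'strategy'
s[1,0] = 'basket'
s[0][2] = 'recording'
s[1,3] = 'language'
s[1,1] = 'satisfaction'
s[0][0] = 'song'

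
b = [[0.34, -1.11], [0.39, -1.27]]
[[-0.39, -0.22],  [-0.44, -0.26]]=b @ [[0.01, -0.2], [0.35, 0.14]]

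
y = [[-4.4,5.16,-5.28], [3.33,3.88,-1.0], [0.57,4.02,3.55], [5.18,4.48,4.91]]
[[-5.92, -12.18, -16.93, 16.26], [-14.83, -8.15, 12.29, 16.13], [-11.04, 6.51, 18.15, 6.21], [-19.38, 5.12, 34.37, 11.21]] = y@[[-1.55, -1.02, 2.53, 1.26],[-2.5, -0.55, 1.71, 2.69],[-0.03, 2.62, 2.77, -1.5]]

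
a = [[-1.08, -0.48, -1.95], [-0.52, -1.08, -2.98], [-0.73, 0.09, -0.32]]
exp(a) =[[0.67, -0.25, -0.84],  [0.32, 0.25, -1.57],  [-0.46, 0.14, 1.0]]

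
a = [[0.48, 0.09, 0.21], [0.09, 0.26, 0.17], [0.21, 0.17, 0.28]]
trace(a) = 1.02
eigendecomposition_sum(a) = [[0.38, 0.19, 0.28], [0.19, 0.1, 0.14], [0.28, 0.14, 0.21]] + [[0.10, -0.11, -0.05], [-0.11, 0.14, 0.06], [-0.05, 0.06, 0.03]] + [[0.01, 0.01, -0.02], [0.01, 0.03, -0.03], [-0.02, -0.03, 0.05]]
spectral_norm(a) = 0.68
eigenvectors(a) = [[-0.74, -0.61, -0.27], [-0.38, 0.72, -0.58], [-0.55, 0.33, 0.77]]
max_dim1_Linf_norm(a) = 0.48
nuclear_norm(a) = 1.02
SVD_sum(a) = [[0.38, 0.19, 0.28], [0.19, 0.1, 0.14], [0.28, 0.14, 0.21]] + [[0.10, -0.11, -0.05], [-0.11, 0.14, 0.06], [-0.05, 0.06, 0.03]] + [[0.01, 0.01, -0.02], [0.01, 0.03, -0.03], [-0.02, -0.03, 0.05]]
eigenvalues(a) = [0.68, 0.26, 0.08]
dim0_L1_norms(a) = [0.78, 0.52, 0.66]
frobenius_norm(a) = 0.73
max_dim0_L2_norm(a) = 0.53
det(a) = 0.01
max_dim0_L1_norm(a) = 0.78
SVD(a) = [[-0.74, 0.61, -0.27], [-0.38, -0.72, -0.58], [-0.55, -0.33, 0.77]] @ diag([0.6814580646813718, 0.26122091354314286, 0.07732102177548536]) @ [[-0.74, -0.38, -0.55],[0.61, -0.72, -0.33],[-0.27, -0.58, 0.77]]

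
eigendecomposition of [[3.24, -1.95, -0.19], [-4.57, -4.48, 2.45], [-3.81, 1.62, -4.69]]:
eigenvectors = [[0.77,-0.23,-0.17],[-0.50,-0.78,-0.89],[-0.40,-0.58,0.43]]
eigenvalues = [4.6, -3.99, -6.54]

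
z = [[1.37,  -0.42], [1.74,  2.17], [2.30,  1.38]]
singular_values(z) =[3.88, 1.38]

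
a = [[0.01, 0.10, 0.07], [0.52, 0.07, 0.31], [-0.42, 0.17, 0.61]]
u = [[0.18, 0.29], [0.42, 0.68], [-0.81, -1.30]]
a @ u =[[-0.01, -0.02], [-0.13, -0.2], [-0.5, -0.8]]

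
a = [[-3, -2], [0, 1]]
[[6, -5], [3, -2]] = a @ [[-4, 3], [3, -2]]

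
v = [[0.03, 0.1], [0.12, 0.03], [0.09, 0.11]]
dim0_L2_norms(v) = [0.15, 0.15]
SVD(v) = [[-0.46, 0.61], [-0.53, -0.77], [-0.71, 0.18]] @ diag([0.19925163004776905, 0.08184612344703301]) @ [[-0.71, -0.7], [-0.7, 0.71]]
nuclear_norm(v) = 0.28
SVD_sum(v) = [[0.07, 0.06], [0.08, 0.07], [0.1, 0.1]] + [[-0.04, 0.04], [0.04, -0.04], [-0.01, 0.01]]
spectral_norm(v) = 0.20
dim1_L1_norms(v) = [0.13, 0.15, 0.2]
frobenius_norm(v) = 0.22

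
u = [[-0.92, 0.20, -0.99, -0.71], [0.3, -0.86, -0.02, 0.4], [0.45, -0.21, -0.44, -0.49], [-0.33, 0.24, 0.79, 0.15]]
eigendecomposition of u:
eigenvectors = [[0.50+0.00j, (0.36+0.31j), 0.36-0.31j, (0.57+0j)], [(-0.74+0j), (-0.03+0.17j), (-0.03-0.17j), 0.80+0.00j], [(-0.24+0j), (0.36-0.48j), 0.36+0.48j, -0.13+0.00j], [0.37+0.00j, -0.61+0.00j, (-0.61-0j), 0.14+0.00j]]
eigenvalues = [(-1.27+0j), (-0.11+0.72j), (-0.11-0.72j), (-0.58+0j)]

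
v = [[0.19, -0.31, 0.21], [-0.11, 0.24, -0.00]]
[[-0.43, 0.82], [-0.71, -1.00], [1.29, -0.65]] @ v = [[-0.17, 0.33, -0.09], [-0.02, -0.02, -0.15], [0.32, -0.56, 0.27]]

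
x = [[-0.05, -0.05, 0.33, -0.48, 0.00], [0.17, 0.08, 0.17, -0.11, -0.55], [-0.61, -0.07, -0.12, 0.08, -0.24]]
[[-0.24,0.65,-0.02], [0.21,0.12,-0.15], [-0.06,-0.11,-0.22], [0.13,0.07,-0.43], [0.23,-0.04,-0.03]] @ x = [[0.13, 0.07, 0.03, 0.04, -0.35],[0.1, 0.01, 0.11, -0.13, -0.03],[0.12, 0.01, -0.01, 0.02, 0.11],[0.27, 0.03, 0.11, -0.10, 0.06],[-0.0, -0.01, 0.07, -0.11, 0.03]]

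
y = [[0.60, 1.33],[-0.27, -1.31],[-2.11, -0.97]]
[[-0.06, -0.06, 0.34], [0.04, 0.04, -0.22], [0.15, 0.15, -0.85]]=y@[[-0.06, -0.06, 0.36], [-0.02, -0.02, 0.09]]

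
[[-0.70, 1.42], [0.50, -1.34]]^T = [[-0.7, 0.50], [1.42, -1.34]]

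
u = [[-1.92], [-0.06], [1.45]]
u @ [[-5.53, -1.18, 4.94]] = [[10.62,2.27,-9.48], [0.33,0.07,-0.30], [-8.02,-1.71,7.16]]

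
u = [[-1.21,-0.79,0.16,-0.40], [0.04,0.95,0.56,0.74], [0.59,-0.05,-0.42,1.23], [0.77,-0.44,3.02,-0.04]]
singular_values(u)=[3.19, 2.0, 0.99, 0.91]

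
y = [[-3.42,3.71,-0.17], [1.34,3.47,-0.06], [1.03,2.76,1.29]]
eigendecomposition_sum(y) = [[-3.74,  1.88,  -0.10],  [0.67,  -0.34,  0.02],  [0.38,  -0.19,  0.01]] + [[0.32, 1.82, -0.06], [0.68, 3.86, -0.13], [0.8, 4.57, -0.15]] + [[0.00, 0.01, -0.01], [-0.01, -0.06, 0.05], [-0.15, -1.62, 1.43]]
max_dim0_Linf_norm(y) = 3.71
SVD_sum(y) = [[-1.06, 4.27, 0.29], [-0.73, 2.94, 0.2], [-0.61, 2.43, 0.17]] + [[-2.35, -0.55, -0.48], [1.95, 0.46, 0.40], [1.77, 0.42, 0.36]] + [[-0.00,-0.0,0.02], [0.12,0.07,-0.66], [-0.14,-0.09,0.76]]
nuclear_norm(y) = 10.64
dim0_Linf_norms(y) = [3.42, 3.71, 1.29]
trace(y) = 1.34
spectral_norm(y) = 5.91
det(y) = -22.54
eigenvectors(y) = [[-0.98, 0.29, -0.01], [0.17, 0.62, 0.03], [0.1, 0.73, 1.00]]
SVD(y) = [[-0.75, 0.67, 0.02],[-0.51, -0.55, -0.66],[-0.42, -0.5, 0.75]] @ diag([5.907868275473091, 3.702348543631482, 1.0304405374054708]) @ [[0.24, -0.97, -0.07], [-0.95, -0.22, -0.20], [-0.18, -0.11, 0.98]]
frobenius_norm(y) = 7.05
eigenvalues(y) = [-4.07, 4.03, 1.38]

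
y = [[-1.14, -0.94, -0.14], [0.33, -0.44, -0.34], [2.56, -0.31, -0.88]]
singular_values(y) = [2.93, 1.2, 0.02]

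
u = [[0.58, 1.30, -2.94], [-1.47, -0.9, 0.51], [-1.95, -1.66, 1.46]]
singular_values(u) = [4.42, 1.74, 0.1]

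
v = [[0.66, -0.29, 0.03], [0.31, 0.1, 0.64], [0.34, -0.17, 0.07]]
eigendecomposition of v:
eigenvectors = [[(-0.35-0.39j), (-0.35+0.39j), -0.43+0.00j],[(-0.8+0j), (-0.8-0j), (-0.86+0j)],[-0.18-0.23j, (-0.18+0.23j), (0.26+0j)]]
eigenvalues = [(0.38+0.33j), (0.38-0.33j), (0.07+0j)]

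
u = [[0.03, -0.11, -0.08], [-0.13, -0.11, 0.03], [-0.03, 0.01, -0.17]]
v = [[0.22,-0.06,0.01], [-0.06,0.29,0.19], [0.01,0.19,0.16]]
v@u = [[0.01,-0.02,-0.02], [-0.05,-0.02,-0.02], [-0.03,-0.02,-0.02]]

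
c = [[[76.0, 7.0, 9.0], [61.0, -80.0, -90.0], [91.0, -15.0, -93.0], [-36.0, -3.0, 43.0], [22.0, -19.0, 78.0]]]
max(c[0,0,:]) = 76.0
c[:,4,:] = [[22.0, -19.0, 78.0]]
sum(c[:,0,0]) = 76.0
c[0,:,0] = [76.0, 61.0, 91.0, -36.0, 22.0]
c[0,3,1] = -3.0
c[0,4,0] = 22.0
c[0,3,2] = 43.0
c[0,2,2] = -93.0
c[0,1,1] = -80.0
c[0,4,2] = 78.0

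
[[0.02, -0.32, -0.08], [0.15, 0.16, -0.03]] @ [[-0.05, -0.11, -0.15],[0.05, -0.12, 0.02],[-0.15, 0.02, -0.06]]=[[-0.01, 0.03, -0.0], [0.01, -0.04, -0.02]]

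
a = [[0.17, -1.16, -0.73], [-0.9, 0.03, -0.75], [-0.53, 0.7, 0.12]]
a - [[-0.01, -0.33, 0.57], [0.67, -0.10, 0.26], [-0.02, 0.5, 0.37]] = [[0.18, -0.83, -1.30], [-1.57, 0.13, -1.01], [-0.51, 0.2, -0.25]]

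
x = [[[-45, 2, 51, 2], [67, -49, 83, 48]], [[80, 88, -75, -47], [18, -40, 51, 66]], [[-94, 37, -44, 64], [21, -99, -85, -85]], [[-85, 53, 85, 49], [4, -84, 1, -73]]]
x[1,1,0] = 18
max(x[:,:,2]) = 85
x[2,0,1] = 37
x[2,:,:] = [[-94, 37, -44, 64], [21, -99, -85, -85]]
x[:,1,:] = [[67, -49, 83, 48], [18, -40, 51, 66], [21, -99, -85, -85], [4, -84, 1, -73]]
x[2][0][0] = -94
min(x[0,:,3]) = 2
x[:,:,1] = [[2, -49], [88, -40], [37, -99], [53, -84]]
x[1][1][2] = 51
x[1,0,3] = -47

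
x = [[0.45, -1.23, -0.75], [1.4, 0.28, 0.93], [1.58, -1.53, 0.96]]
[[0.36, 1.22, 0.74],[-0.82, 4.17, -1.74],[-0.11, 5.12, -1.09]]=x @ [[-0.47, 2.75, -0.70],[-0.44, -0.24, -0.44],[-0.04, 0.42, -0.68]]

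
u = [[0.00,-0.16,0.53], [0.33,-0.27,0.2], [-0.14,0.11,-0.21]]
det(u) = -0.01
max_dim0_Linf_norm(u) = 0.53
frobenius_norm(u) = 0.78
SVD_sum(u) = [[0.18, -0.23, 0.42],[0.14, -0.18, 0.33],[-0.09, 0.12, -0.22]] + [[-0.17, 0.07, 0.11], [0.2, -0.08, -0.13], [-0.03, 0.01, 0.02]] + [[-0.0, -0.01, -0.00], [-0.01, -0.01, -0.00], [-0.01, -0.02, -0.01]]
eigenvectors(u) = [[(0.71+0j), (0.71-0j), 0.44+0.00j], [0.26-0.58j, (0.26+0.58j), 0.87+0.00j], [(-0.21+0.23j), (-0.21-0.23j), (0.22+0j)]]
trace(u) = -0.48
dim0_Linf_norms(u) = [0.33, 0.27, 0.53]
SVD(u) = [[-0.73, 0.65, 0.22], [-0.57, -0.75, 0.34], [0.39, 0.12, 0.91]] @ diag([0.7014533879153513, 0.33325701918466505, 0.031668655579731]) @ [[-0.34,0.45,-0.83], [-0.79,0.33,0.51], [-0.50,-0.83,-0.24]]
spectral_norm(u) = 0.70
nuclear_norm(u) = 1.07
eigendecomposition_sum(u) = [[0.21j, (-0.07-0.11j), 0.28+0.04j],[(0.17+0.07j), (-0.12+0.02j), 0.14-0.22j],[(-0.07-0.06j), (0.06+0.01j), (-0.1+0.08j)]] + [[0.00-0.21j, (-0.07+0.11j), (0.28-0.04j)], [(0.17-0.07j), (-0.12-0.02j), 0.14+0.22j], [-0.07+0.06j, 0.06-0.01j, -0.10-0.08j]] + [[-0.01+0.00j, (-0.01-0j), (-0.04+0j)],  [(-0.01+0j), -0.03-0.00j, (-0.07+0j)],  [(-0+0j), (-0.01-0j), (-0.02+0j)]]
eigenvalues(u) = [(-0.21+0.31j), (-0.21-0.31j), (-0.05+0j)]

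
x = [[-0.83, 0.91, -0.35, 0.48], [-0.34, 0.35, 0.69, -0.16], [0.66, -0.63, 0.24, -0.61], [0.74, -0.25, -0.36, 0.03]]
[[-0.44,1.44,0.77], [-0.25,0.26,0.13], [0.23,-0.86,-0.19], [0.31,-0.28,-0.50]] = x @ [[0.32, -0.12, -0.85], [-0.35, 1.53, 0.53], [0.06, -0.59, -0.84], [0.35, -0.54, -1.49]]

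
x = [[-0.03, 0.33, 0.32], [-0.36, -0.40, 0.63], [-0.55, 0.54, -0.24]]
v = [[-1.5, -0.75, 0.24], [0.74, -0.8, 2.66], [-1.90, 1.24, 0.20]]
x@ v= [[-0.32, 0.16, 0.93], [-0.95, 1.37, -1.02], [1.68, -0.32, 1.26]]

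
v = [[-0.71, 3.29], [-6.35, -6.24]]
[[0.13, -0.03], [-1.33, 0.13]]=v @ [[0.14, -0.01], [0.07, -0.01]]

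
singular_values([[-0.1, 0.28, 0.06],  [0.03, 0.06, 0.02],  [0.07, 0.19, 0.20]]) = [0.39, 0.17, 0.03]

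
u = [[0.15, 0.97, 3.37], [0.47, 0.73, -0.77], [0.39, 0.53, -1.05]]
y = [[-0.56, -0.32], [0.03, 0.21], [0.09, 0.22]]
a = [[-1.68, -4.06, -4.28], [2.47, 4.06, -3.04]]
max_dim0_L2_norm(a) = 5.74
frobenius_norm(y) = 0.72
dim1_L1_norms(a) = [10.02, 9.57]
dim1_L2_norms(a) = [6.13, 5.64]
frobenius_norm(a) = 8.33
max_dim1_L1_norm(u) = 4.49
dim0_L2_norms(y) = [0.57, 0.44]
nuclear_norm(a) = 11.70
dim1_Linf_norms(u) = [3.37, 0.77, 1.05]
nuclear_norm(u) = 4.99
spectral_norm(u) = 3.67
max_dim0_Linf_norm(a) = 4.28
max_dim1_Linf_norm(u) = 3.37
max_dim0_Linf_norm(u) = 3.37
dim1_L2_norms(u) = [3.51, 1.16, 1.24]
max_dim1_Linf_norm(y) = 0.56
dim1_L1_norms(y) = [0.88, 0.24, 0.31]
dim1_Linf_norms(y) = [0.56, 0.21, 0.22]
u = y @ a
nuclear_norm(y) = 0.90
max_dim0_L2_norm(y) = 0.57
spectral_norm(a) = 6.55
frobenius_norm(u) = 3.90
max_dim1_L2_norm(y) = 0.64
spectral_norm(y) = 0.69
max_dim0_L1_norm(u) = 5.19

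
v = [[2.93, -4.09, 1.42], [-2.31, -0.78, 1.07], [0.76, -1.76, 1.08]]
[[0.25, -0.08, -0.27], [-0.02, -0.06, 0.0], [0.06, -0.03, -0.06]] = v@[[-0.01, 0.02, 0.02], [-0.11, 0.04, 0.13], [-0.12, 0.02, 0.14]]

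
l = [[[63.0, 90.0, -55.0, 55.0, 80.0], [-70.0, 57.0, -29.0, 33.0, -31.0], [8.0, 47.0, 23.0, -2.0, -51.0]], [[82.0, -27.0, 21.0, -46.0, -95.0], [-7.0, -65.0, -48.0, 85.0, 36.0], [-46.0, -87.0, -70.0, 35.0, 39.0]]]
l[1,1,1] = -65.0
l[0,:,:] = [[63.0, 90.0, -55.0, 55.0, 80.0], [-70.0, 57.0, -29.0, 33.0, -31.0], [8.0, 47.0, 23.0, -2.0, -51.0]]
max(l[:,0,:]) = 90.0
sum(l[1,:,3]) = 74.0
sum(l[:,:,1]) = 15.0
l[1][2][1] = -87.0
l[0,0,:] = [63.0, 90.0, -55.0, 55.0, 80.0]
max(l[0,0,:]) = 90.0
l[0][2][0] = 8.0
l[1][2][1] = -87.0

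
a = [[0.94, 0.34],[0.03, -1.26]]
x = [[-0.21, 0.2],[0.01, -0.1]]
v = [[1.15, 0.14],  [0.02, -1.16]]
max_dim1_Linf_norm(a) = 1.26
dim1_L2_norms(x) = [0.29, 0.1]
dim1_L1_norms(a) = [1.28, 1.29]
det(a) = -1.19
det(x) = 0.02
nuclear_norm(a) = 2.23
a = x + v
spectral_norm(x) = 0.30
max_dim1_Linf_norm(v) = 1.16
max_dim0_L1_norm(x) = 0.3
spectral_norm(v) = 1.22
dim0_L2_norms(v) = [1.15, 1.17]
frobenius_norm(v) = 1.64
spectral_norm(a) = 1.34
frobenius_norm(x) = 0.31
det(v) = -1.34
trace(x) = -0.31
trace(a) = -0.32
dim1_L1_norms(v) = [1.29, 1.18]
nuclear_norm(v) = 2.32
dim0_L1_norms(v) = [1.17, 1.3]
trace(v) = -0.01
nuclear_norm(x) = 0.36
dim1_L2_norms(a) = [1.0, 1.26]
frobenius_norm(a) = 1.61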